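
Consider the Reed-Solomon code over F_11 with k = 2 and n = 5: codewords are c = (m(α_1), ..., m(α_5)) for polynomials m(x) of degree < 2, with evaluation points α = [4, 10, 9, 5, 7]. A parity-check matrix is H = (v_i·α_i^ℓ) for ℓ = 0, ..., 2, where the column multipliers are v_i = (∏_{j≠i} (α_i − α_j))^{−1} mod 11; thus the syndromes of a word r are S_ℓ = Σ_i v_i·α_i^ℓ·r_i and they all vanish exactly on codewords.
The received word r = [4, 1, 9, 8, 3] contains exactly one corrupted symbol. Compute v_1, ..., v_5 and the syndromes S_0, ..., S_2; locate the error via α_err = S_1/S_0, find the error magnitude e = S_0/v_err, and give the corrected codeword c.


S = (5, 9, 3), error at position 1, error magnitude e = 10, c = [5, 1, 9, 8, 3].

Step 1: column multipliers v_i = (∏_{j≠i}(α_i − α_j))^{−1} mod 11.
  i = 1 (α = 4): (4−10)(4−9)(4−5)(4−7) = (−6)·(−5)·(−1)·(−3) = 90 ≡ 2, so v_1 = 2^{−1} = 6 (mod 11).
  i = 2 (α = 10): (10−4)(10−9)(10−5)(10−7) = 6·1·5·3 = 90 ≡ 2, so v_2 = 2^{−1} = 6 (mod 11).
  i = 3 (α = 9): (9−4)(9−10)(9−5)(9−7) = 5·(−1)·4·2 = −40 ≡ 4, so v_3 = 4^{−1} = 3 (mod 11).
  i = 4 (α = 5): (5−4)(5−10)(5−9)(5−7) = 1·(−5)·(−4)·(−2) = −40 ≡ 4, so v_4 = 4^{−1} = 3 (mod 11).
  i = 5 (α = 7): (7−4)(7−10)(7−9)(7−5) = 3·(−3)·(−2)·2 = 36 ≡ 3, so v_5 = 3^{−1} = 4 (mod 11).
  v = [6, 6, 3, 3, 4].
Step 2: syndromes of r = [4, 1, 9, 8, 3] (all sums mod 11).
  S_0 = Σ v_i r_i = 6·4 + 6·1 + 3·9 + 3·8 + 4·3 = 93 ≡ 5.
  S_1 = Σ v_i α_i r_i = 6·4·4 + 6·10·1 + 3·9·9 + 3·5·8 + 4·7·3 = 603 ≡ 9.
  α_i^2 mod 11 = [5, 1, 4, 3, 5].
  S_2 = Σ v_i α_i^2 r_i = 6·5·4 + 6·1·1 + 3·4·9 + 3·3·8 + 4·5·3 = 366 ≡ 3.
  S = (5, 9, 3) ≠ 0, so r is not a codeword (an error is present).
Step 3: locate the error. For a single error e at position i, S_ℓ = v_i·e·α_i^ℓ, so α_err = S_1/S_0.
  S_0^{−1} = 5^{−1} = 9 (mod 11), so α_err = 9·9 = 81 ≡ 4 = α_1. Error position i = 1.
  Consistency check: S_2/S_1 = 3·5 = 15 ≡ 4 = α_err ✓ (single-error assumption holds).
Step 4: error magnitude e = S_0/v_1 = S_0·∏_{j≠1}(α_1 − α_j) = 5·2 = 10 ≡ 10 (mod 11).
Step 5: correct position 1: c_1 = r_1 − e = 4 − 10 ≡ 5 (mod 11). Hence c = [5, 1, 9, 8, 3].
  Check: interpolating c through the α_i gives m(x) = 4 + 3·x (degree < 2) with m(α_i) = c_i for every i, so c is indeed a codeword.


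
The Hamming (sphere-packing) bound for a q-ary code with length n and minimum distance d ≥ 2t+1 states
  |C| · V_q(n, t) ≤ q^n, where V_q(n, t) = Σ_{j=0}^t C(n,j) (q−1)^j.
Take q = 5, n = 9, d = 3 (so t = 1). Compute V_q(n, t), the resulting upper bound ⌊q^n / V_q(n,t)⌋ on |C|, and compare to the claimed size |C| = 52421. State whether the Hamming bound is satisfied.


V_q(n, t) = 37, q^n = 1953125, Hamming bound = 52787, |C| = 52421 ≤ bound (satisfied).

Step 1: Compute V_q(n, t) = Σ_{j=0}^1 C(n, j) (q−1)^j.
  j = 0: C(9,0)·(4)^0 = 1·1 = 1.
  j = 1: C(9,1)·(4)^1 = 9·4 = 36.
  V_q(n, t) = 1 + 36 = 37.
Step 2: q^n = 5^9 = 1953125.
Step 3: Hamming bound ⌊q^n / V_q(n,t)⌋ = ⌊1953125/37⌋ = 52787.
Step 4: Compare |C| = 52421 to 52787: satisfied.
The claimed |C| lies below the Hamming bound.


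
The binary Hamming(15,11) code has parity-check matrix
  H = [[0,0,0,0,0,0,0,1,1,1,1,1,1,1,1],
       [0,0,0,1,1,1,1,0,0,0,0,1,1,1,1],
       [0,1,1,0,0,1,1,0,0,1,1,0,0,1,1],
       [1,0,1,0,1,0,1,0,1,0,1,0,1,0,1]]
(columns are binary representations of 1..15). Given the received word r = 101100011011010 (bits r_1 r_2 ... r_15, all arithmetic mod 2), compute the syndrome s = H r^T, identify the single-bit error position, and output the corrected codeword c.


s = (1, 1, 1, 0)^T, error position = 14, corrected codeword c = 101100011011000

Compute s = H r^T mod 2 one row at a time:
  s_1 = 1 + 1 + 0 + 1 + 1 + 0 + 1 + 0 = 5 ≡ 1 (mod 2).
  s_2 = 1 + 0 + 0 + 0 + 1 + 0 + 1 + 0 = 3 ≡ 1 (mod 2).
  s_3 = 0 + 1 + 0 + 0 + 0 + 1 + 1 + 0 = 3 ≡ 1 (mod 2).
  s_4 = 1 + 1 + 0 + 0 + 1 + 1 + 0 + 0 = 4 ≡ 0 (mod 2).
s = (1, 1, 1, 0)^T — this equals column 14 of H (binary 1110), so error is at position 14.
Correct: flip bit 14 of r = 101100011011010 to get c = 101100011011000.


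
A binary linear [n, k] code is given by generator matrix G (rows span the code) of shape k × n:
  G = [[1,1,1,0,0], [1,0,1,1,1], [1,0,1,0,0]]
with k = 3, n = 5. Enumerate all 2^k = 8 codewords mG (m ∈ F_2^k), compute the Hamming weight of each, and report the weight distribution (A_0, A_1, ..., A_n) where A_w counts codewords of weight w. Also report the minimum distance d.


Weight distribution: A_0 = 1, A_1 = 1, A_2 = 2, A_3 = 2, A_4 = 1, A_5 = 1. Minimum distance d = 1.

Enumerate all 2^3 = 8 messages m ∈ F_2^3.
For each, compute codeword c = mG in F_2^5, then tally its weight.
  m = 000 → c = 00000, weight = 0.
  m = 100 → c = 11100, weight = 3.
  m = 010 → c = 10111, weight = 4.
  m = 110 → c = 01011, weight = 3.
  m = 001 → c = 10100, weight = 2.
  m = 101 → c = 01000, weight = 1.
  m = 011 → c = 00011, weight = 2.
  m = 111 → c = 11111, weight = 5.
Tally weights:
  weight 0: 1 codewords.
  weight 1: 1 codewords.
  weight 2: 2 codewords.
  weight 3: 2 codewords.
  weight 4: 1 codewords.
  weight 5: 1 codewords.
Minimum distance d = smallest w > 0 with A_w > 0 = 1.
Sanity: Σ A_w = 8 = 2^3 = 8 ✓.


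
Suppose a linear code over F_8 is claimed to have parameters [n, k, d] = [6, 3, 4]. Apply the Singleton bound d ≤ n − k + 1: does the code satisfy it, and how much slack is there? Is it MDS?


Singleton RHS = n − k + 1 = 4, slack = 0, bound satisfied, MDS.

Singleton bound: d ≤ n − k + 1.
Here n = 6, k = 3, so n − k + 1 = 4.
Given d = 4, check d ≤ 4: YES.
Slack = (n − k + 1) − d = 0.
The code is MDS (slack = 0).
Description: the claimed parameters are [6, 3, 4]_8; such a code would be MDS (meets Singleton bound).


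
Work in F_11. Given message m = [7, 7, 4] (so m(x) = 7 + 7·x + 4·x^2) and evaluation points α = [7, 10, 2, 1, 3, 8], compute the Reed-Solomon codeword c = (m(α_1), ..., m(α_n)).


c = [10, 4, 4, 7, 9, 0]

Message polynomial: m(x) = 7 + 7·x + 4·x^2 (mod 11).
For each evaluation point α_i, compute m(α_i) mod 11:
  α_1 = 7: Horner steps 4 → 2 → 10, so m(7) = 10.
  α_2 = 10: Horner steps 4 → 3 → 4, so m(10) = 4.
  α_3 = 2: Horner steps 4 → 4 → 4, so m(2) = 4.
  α_4 = 1: Horner steps 4 → 0 → 7, so m(1) = 7.
  α_5 = 3: Horner steps 4 → 8 → 9, so m(3) = 9.
  α_6 = 8: Horner steps 4 → 6 → 0, so m(8) = 0.
Codeword c = [10, 4, 4, 7, 9, 0] ∈ F_11^6.


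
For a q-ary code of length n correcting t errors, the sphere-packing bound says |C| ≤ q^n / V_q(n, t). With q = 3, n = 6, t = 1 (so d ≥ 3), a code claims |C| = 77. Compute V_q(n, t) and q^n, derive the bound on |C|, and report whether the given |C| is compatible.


V_q(n, t) = 13, q^n = 729, Hamming bound = 56, |C| = 77 > bound (violated).

Step 1: Compute V_q(n, t) = Σ_{j=0}^1 C(n, j) (q−1)^j.
  j = 0: C(6,0)·(2)^0 = 1·1 = 1.
  j = 1: C(6,1)·(2)^1 = 6·2 = 12.
  V_q(n, t) = 1 + 12 = 13.
Step 2: q^n = 3^6 = 729.
Step 3: Hamming bound ⌊q^n / V_q(n,t)⌋ = ⌊729/13⌋ = 56.
Step 4: Compare |C| = 77 to 56: violated.
The claimed |C| lies above the Hamming bound, so no 3-ary code of length 6 with d ≥ 3 can have 77 codewords.


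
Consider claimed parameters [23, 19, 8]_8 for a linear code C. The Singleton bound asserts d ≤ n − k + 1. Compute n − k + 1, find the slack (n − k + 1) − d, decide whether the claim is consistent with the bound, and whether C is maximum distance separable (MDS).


Singleton RHS = n − k + 1 = 5, slack = -3, bound violated (no such code; not MDS).

Singleton bound: d ≤ n − k + 1.
Here n = 23, k = 19, so n − k + 1 = 5.
Given d = 8, check d ≤ 5: NO.
Slack = (n − k + 1) − d = -3.
The slack is negative: d = 8 exceeds n − k + 1 = 5 by 3, so the Singleton bound is violated and no linear [23, 19, 8]_8 code can exist. In particular it is not MDS (MDS requires d = n − k + 1 exactly).
Description: the claimed parameters are [23, 19, 8]_8; such a code would be impossible (violates the Singleton bound).


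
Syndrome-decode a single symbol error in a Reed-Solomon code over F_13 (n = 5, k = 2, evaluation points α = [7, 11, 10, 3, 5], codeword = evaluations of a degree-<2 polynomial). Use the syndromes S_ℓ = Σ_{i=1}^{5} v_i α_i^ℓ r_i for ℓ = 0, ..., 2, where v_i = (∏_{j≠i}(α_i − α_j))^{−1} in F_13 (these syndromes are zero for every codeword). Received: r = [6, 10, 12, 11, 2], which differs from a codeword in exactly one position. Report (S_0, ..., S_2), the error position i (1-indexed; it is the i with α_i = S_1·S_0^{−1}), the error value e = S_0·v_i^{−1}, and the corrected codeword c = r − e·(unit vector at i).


S = (10, 6, 1), error at position 2, error magnitude e = 9, c = [6, 1, 12, 11, 2].

Step 1: column multipliers v_i = (∏_{j≠i}(α_i − α_j))^{−1} mod 13.
  i = 1 (α = 7): (7−11)(7−10)(7−3)(7−5) = (−4)·(−3)·4·2 = 96 ≡ 5, so v_1 = 5^{−1} = 8 (mod 13).
  i = 2 (α = 11): (11−7)(11−10)(11−3)(11−5) = 4·1·8·6 = 192 ≡ 10, so v_2 = 10^{−1} = 4 (mod 13).
  i = 3 (α = 10): (10−7)(10−11)(10−3)(10−5) = 3·(−1)·7·5 = −105 ≡ 12, so v_3 = 12^{−1} = 12 (mod 13).
  i = 4 (α = 3): (3−7)(3−11)(3−10)(3−5) = (−4)·(−8)·(−7)·(−2) = 448 ≡ 6, so v_4 = 6^{−1} = 11 (mod 13).
  i = 5 (α = 5): (5−7)(5−11)(5−10)(5−3) = (−2)·(−6)·(−5)·2 = −120 ≡ 10, so v_5 = 10^{−1} = 4 (mod 13).
  v = [8, 4, 12, 11, 4].
Step 2: syndromes of r = [6, 10, 12, 11, 2] (all sums mod 13).
  S_0 = Σ v_i r_i = 8·6 + 4·10 + 12·12 + 11·11 + 4·2 = 361 ≡ 10.
  S_1 = Σ v_i α_i r_i = 8·7·6 + 4·11·10 + 12·10·12 + 11·3·11 + 4·5·2 = 2619 ≡ 6.
  α_i^2 mod 13 = [10, 4, 9, 9, 12].
  S_2 = Σ v_i α_i^2 r_i = 8·10·6 + 4·4·10 + 12·9·12 + 11·9·11 + 4·12·2 = 3121 ≡ 1.
  S = (10, 6, 1) ≠ 0, so r is not a codeword (an error is present).
Step 3: locate the error. For a single error e at position i, S_ℓ = v_i·e·α_i^ℓ, so α_err = S_1/S_0.
  S_0^{−1} = 10^{−1} = 4 (mod 13), so α_err = 6·4 = 24 ≡ 11 = α_2. Error position i = 2.
  Consistency check: S_2/S_1 = 1·11 = 11 ≡ 11 = α_err ✓ (single-error assumption holds).
Step 4: error magnitude e = S_0/v_2 = S_0·∏_{j≠2}(α_2 − α_j) = 10·10 = 100 ≡ 9 (mod 13).
Step 5: correct position 2: c_2 = r_2 − e = 10 − 9 ≡ 1 (mod 13). Hence c = [6, 1, 12, 11, 2].
  Check: interpolating c through the α_i gives m(x) = 5 + 2·x (degree < 2) with m(α_i) = c_i for every i, so c is indeed a codeword.


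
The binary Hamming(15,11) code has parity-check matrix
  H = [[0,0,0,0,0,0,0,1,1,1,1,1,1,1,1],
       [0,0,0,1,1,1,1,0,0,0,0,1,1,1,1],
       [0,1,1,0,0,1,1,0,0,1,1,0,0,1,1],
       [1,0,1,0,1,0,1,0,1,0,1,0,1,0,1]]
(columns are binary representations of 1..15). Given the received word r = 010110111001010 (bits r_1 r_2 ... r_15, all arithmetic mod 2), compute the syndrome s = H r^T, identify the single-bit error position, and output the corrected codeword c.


s = (0, 1, 1, 1)^T, error position = 7, corrected codeword c = 010110011001010

Compute s = H r^T mod 2 one row at a time:
  s_1 = 1 + 1 + 0 + 0 + 1 + 0 + 1 + 0 = 4 ≡ 0 (mod 2).
  s_2 = 1 + 1 + 0 + 1 + 1 + 0 + 1 + 0 = 5 ≡ 1 (mod 2).
  s_3 = 1 + 0 + 0 + 1 + 0 + 0 + 1 + 0 = 3 ≡ 1 (mod 2).
  s_4 = 0 + 0 + 1 + 1 + 1 + 0 + 0 + 0 = 3 ≡ 1 (mod 2).
s = (0, 1, 1, 1)^T — this equals column 7 of H (binary 0111), so error is at position 7.
Correct: flip bit 7 of r = 010110111001010 to get c = 010110011001010.


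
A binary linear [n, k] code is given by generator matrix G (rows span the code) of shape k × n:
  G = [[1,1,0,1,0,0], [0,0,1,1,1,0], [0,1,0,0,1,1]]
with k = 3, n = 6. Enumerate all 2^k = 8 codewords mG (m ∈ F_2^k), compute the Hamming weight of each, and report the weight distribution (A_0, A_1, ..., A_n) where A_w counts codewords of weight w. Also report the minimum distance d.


Weight distribution: A_0 = 1, A_3 = 4, A_4 = 3. Minimum distance d = 3.

Enumerate all 2^3 = 8 messages m ∈ F_2^3.
For each, compute codeword c = mG in F_2^6, then tally its weight.
  m = 000 → c = 000000, weight = 0.
  m = 100 → c = 110100, weight = 3.
  m = 010 → c = 001110, weight = 3.
  m = 110 → c = 111010, weight = 4.
  m = 001 → c = 010011, weight = 3.
  m = 101 → c = 100111, weight = 4.
  m = 011 → c = 011101, weight = 4.
  m = 111 → c = 101001, weight = 3.
Tally weights:
  weight 0: 1 codewords.
  weight 3: 4 codewords.
  weight 4: 3 codewords.
Minimum distance d = smallest w > 0 with A_w > 0 = 3.
Sanity: Σ A_w = 8 = 2^3 = 8 ✓.


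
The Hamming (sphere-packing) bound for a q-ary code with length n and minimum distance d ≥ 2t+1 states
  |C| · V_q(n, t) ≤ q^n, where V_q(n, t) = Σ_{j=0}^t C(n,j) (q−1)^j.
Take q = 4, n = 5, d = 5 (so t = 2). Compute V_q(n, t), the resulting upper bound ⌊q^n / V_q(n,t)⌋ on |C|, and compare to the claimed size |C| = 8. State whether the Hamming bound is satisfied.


V_q(n, t) = 106, q^n = 1024, Hamming bound = 9, |C| = 8 ≤ bound (satisfied).

Step 1: Compute V_q(n, t) = Σ_{j=0}^2 C(n, j) (q−1)^j.
  j = 0: C(5,0)·(3)^0 = 1·1 = 1.
  j = 1: C(5,1)·(3)^1 = 5·3 = 15.
  j = 2: C(5,2)·(3)^2 = 10·9 = 90.
  V_q(n, t) = 1 + 15 + 90 = 106.
Step 2: q^n = 4^5 = 1024.
Step 3: Hamming bound ⌊q^n / V_q(n,t)⌋ = ⌊1024/106⌋ = 9.
Step 4: Compare |C| = 8 to 9: satisfied.
The claimed |C| lies below the Hamming bound.


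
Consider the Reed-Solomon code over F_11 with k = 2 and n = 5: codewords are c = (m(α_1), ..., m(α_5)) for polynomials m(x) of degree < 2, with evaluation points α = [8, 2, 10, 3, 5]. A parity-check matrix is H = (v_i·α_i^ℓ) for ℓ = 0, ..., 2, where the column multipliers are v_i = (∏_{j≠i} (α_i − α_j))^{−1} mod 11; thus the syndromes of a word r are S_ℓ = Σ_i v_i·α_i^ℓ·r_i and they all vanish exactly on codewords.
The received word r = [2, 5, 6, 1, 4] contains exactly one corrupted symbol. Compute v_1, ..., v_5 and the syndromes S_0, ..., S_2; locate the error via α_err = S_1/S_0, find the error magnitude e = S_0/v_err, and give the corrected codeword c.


S = (3, 2, 5), error at position 1, error magnitude e = 10, c = [3, 5, 6, 1, 4].

Step 1: column multipliers v_i = (∏_{j≠i}(α_i − α_j))^{−1} mod 11.
  i = 1 (α = 8): (8−2)(8−10)(8−3)(8−5) = 6·(−2)·5·3 = −180 ≡ 7, so v_1 = 7^{−1} = 8 (mod 11).
  i = 2 (α = 2): (2−8)(2−10)(2−3)(2−5) = (−6)·(−8)·(−1)·(−3) = 144 ≡ 1, so v_2 = 1^{−1} = 1 (mod 11).
  i = 3 (α = 10): (10−8)(10−2)(10−3)(10−5) = 2·8·7·5 = 560 ≡ 10, so v_3 = 10^{−1} = 10 (mod 11).
  i = 4 (α = 3): (3−8)(3−2)(3−10)(3−5) = (−5)·1·(−7)·(−2) = −70 ≡ 7, so v_4 = 7^{−1} = 8 (mod 11).
  i = 5 (α = 5): (5−8)(5−2)(5−10)(5−3) = (−3)·3·(−5)·2 = 90 ≡ 2, so v_5 = 2^{−1} = 6 (mod 11).
  v = [8, 1, 10, 8, 6].
Step 2: syndromes of r = [2, 5, 6, 1, 4] (all sums mod 11).
  S_0 = Σ v_i r_i = 8·2 + 1·5 + 10·6 + 8·1 + 6·4 = 113 ≡ 3.
  S_1 = Σ v_i α_i r_i = 8·8·2 + 1·2·5 + 10·10·6 + 8·3·1 + 6·5·4 = 882 ≡ 2.
  α_i^2 mod 11 = [9, 4, 1, 9, 3].
  S_2 = Σ v_i α_i^2 r_i = 8·9·2 + 1·4·5 + 10·1·6 + 8·9·1 + 6·3·4 = 368 ≡ 5.
  S = (3, 2, 5) ≠ 0, so r is not a codeword (an error is present).
Step 3: locate the error. For a single error e at position i, S_ℓ = v_i·e·α_i^ℓ, so α_err = S_1/S_0.
  S_0^{−1} = 3^{−1} = 4 (mod 11), so α_err = 2·4 = 8 ≡ 8 = α_1. Error position i = 1.
  Consistency check: S_2/S_1 = 5·6 = 30 ≡ 8 = α_err ✓ (single-error assumption holds).
Step 4: error magnitude e = S_0/v_1 = S_0·∏_{j≠1}(α_1 − α_j) = 3·7 = 21 ≡ 10 (mod 11).
Step 5: correct position 1: c_1 = r_1 − e = 2 − 10 ≡ 3 (mod 11). Hence c = [3, 5, 6, 1, 4].
  Check: interpolating c through the α_i gives m(x) = 2 + 7·x (degree < 2) with m(α_i) = c_i for every i, so c is indeed a codeword.


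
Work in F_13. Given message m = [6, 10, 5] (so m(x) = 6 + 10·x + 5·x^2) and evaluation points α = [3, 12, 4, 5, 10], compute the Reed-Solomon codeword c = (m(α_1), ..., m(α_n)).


c = [3, 1, 9, 12, 8]

Message polynomial: m(x) = 6 + 10·x + 5·x^2 (mod 13).
For each evaluation point α_i, compute m(α_i) mod 13:
  α_1 = 3: Horner steps 5 → 12 → 3, so m(3) = 3.
  α_2 = 12: Horner steps 5 → 5 → 1, so m(12) = 1.
  α_3 = 4: Horner steps 5 → 4 → 9, so m(4) = 9.
  α_4 = 5: Horner steps 5 → 9 → 12, so m(5) = 12.
  α_5 = 10: Horner steps 5 → 8 → 8, so m(10) = 8.
Codeword c = [3, 1, 9, 12, 8] ∈ F_13^5.


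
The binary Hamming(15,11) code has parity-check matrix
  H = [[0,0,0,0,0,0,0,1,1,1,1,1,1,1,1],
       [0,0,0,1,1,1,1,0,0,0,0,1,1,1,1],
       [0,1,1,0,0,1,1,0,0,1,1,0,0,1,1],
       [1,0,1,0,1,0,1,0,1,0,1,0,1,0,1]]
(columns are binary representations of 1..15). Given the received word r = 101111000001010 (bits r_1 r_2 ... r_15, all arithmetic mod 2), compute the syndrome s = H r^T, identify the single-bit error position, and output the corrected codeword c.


s = (0, 1, 1, 1)^T, error position = 7, corrected codeword c = 101111100001010

Compute s = H r^T mod 2 one row at a time:
  s_1 = 0 + 0 + 0 + 0 + 1 + 0 + 1 + 0 = 2 ≡ 0 (mod 2).
  s_2 = 1 + 1 + 1 + 0 + 1 + 0 + 1 + 0 = 5 ≡ 1 (mod 2).
  s_3 = 0 + 1 + 1 + 0 + 0 + 0 + 1 + 0 = 3 ≡ 1 (mod 2).
  s_4 = 1 + 1 + 1 + 0 + 0 + 0 + 0 + 0 = 3 ≡ 1 (mod 2).
s = (0, 1, 1, 1)^T — this equals column 7 of H (binary 0111), so error is at position 7.
Correct: flip bit 7 of r = 101111000001010 to get c = 101111100001010.


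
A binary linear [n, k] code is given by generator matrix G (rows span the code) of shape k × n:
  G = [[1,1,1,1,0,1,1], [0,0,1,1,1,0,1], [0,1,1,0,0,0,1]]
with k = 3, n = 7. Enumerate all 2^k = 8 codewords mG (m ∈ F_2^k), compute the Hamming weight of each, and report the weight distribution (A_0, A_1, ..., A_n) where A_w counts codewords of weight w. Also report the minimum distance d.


Weight distribution: A_0 = 1, A_3 = 3, A_4 = 2, A_5 = 1, A_6 = 1. Minimum distance d = 3.

Enumerate all 2^3 = 8 messages m ∈ F_2^3.
For each, compute codeword c = mG in F_2^7, then tally its weight.
  m = 000 → c = 0000000, weight = 0.
  m = 100 → c = 1111011, weight = 6.
  m = 010 → c = 0011101, weight = 4.
  m = 110 → c = 1100110, weight = 4.
  m = 001 → c = 0110001, weight = 3.
  m = 101 → c = 1001010, weight = 3.
  m = 011 → c = 0101100, weight = 3.
  m = 111 → c = 1010111, weight = 5.
Tally weights:
  weight 0: 1 codewords.
  weight 3: 3 codewords.
  weight 4: 2 codewords.
  weight 5: 1 codewords.
  weight 6: 1 codewords.
Minimum distance d = smallest w > 0 with A_w > 0 = 3.
Sanity: Σ A_w = 8 = 2^3 = 8 ✓.


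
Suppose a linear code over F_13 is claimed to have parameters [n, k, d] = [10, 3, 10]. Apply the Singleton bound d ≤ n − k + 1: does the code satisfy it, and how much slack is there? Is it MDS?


Singleton RHS = n − k + 1 = 8, slack = -2, bound violated (no such code; not MDS).

Singleton bound: d ≤ n − k + 1.
Here n = 10, k = 3, so n − k + 1 = 8.
Given d = 10, check d ≤ 8: NO.
Slack = (n − k + 1) − d = -2.
The slack is negative: d = 10 exceeds n − k + 1 = 8 by 2, so the Singleton bound is violated and no linear [10, 3, 10]_13 code can exist. In particular it is not MDS (MDS requires d = n − k + 1 exactly).
Description: the claimed parameters are [10, 3, 10]_13; such a code would be impossible (violates the Singleton bound).


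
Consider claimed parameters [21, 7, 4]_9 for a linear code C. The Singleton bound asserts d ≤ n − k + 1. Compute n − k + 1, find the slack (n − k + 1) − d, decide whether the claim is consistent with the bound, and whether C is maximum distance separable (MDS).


Singleton RHS = n − k + 1 = 15, slack = 11, bound satisfied, not MDS.

Singleton bound: d ≤ n − k + 1.
Here n = 21, k = 7, so n − k + 1 = 15.
Given d = 4, check d ≤ 15: YES.
Slack = (n − k + 1) − d = 11.
The code is NOT MDS (slack = 11 > 0).
Description: the claimed parameters are [21, 7, 4]_9; such a code would be non-MDS.


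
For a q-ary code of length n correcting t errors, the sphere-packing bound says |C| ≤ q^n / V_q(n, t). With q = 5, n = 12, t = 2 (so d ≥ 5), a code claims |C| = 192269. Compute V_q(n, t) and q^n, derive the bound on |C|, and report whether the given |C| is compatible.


V_q(n, t) = 1105, q^n = 244140625, Hamming bound = 220941, |C| = 192269 ≤ bound (satisfied).

Step 1: Compute V_q(n, t) = Σ_{j=0}^2 C(n, j) (q−1)^j.
  j = 0: C(12,0)·(4)^0 = 1·1 = 1.
  j = 1: C(12,1)·(4)^1 = 12·4 = 48.
  j = 2: C(12,2)·(4)^2 = 66·16 = 1056.
  V_q(n, t) = 1 + 48 + 1056 = 1105.
Step 2: q^n = 5^12 = 244140625.
Step 3: Hamming bound ⌊q^n / V_q(n,t)⌋ = ⌊244140625/1105⌋ = 220941.
Step 4: Compare |C| = 192269 to 220941: satisfied.
The claimed |C| lies below the Hamming bound.


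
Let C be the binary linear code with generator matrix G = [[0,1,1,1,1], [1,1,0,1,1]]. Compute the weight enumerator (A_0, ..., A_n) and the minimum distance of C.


Weight distribution: A_0 = 1, A_2 = 1, A_4 = 2. Minimum distance d = 2.

Enumerate all 2^2 = 4 messages m ∈ F_2^2.
For each, compute codeword c = mG in F_2^5, then tally its weight.
  m = 00 → c = 00000, weight = 0.
  m = 10 → c = 01111, weight = 4.
  m = 01 → c = 11011, weight = 4.
  m = 11 → c = 10100, weight = 2.
Tally weights:
  weight 0: 1 codewords.
  weight 2: 1 codewords.
  weight 4: 2 codewords.
Minimum distance d = smallest w > 0 with A_w > 0 = 2.
Sanity: Σ A_w = 4 = 2^2 = 4 ✓.


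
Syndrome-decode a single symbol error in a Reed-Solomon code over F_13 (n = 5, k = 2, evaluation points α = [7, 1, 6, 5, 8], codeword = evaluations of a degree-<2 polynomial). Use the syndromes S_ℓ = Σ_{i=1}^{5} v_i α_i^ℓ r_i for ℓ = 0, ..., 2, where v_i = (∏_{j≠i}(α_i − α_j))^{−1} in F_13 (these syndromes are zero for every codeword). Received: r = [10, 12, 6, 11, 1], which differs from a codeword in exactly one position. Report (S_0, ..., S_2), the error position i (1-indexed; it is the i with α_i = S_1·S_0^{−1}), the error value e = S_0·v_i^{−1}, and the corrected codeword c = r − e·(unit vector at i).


S = (11, 3, 2), error at position 4, error magnitude e = 9, c = [10, 12, 6, 2, 1].

Step 1: column multipliers v_i = (∏_{j≠i}(α_i − α_j))^{−1} mod 13.
  i = 1 (α = 7): (7−1)(7−6)(7−5)(7−8) = 6·1·2·(−1) = −12 ≡ 1, so v_1 = 1^{−1} = 1 (mod 13).
  i = 2 (α = 1): (1−7)(1−6)(1−5)(1−8) = (−6)·(−5)·(−4)·(−7) = 840 ≡ 8, so v_2 = 8^{−1} = 5 (mod 13).
  i = 3 (α = 6): (6−7)(6−1)(6−5)(6−8) = (−1)·5·1·(−2) = 10 ≡ 10, so v_3 = 10^{−1} = 4 (mod 13).
  i = 4 (α = 5): (5−7)(5−1)(5−6)(5−8) = (−2)·4·(−1)·(−3) = −24 ≡ 2, so v_4 = 2^{−1} = 7 (mod 13).
  i = 5 (α = 8): (8−7)(8−1)(8−6)(8−5) = 1·7·2·3 = 42 ≡ 3, so v_5 = 3^{−1} = 9 (mod 13).
  v = [1, 5, 4, 7, 9].
Step 2: syndromes of r = [10, 12, 6, 11, 1] (all sums mod 13).
  S_0 = Σ v_i r_i = 1·10 + 5·12 + 4·6 + 7·11 + 9·1 = 180 ≡ 11.
  S_1 = Σ v_i α_i r_i = 1·7·10 + 5·1·12 + 4·6·6 + 7·5·11 + 9·8·1 = 731 ≡ 3.
  α_i^2 mod 13 = [10, 1, 10, 12, 12].
  S_2 = Σ v_i α_i^2 r_i = 1·10·10 + 5·1·12 + 4·10·6 + 7·12·11 + 9·12·1 = 1432 ≡ 2.
  S = (11, 3, 2) ≠ 0, so r is not a codeword (an error is present).
Step 3: locate the error. For a single error e at position i, S_ℓ = v_i·e·α_i^ℓ, so α_err = S_1/S_0.
  S_0^{−1} = 11^{−1} = 6 (mod 13), so α_err = 3·6 = 18 ≡ 5 = α_4. Error position i = 4.
  Consistency check: S_2/S_1 = 2·9 = 18 ≡ 5 = α_err ✓ (single-error assumption holds).
Step 4: error magnitude e = S_0/v_4 = S_0·∏_{j≠4}(α_4 − α_j) = 11·2 = 22 ≡ 9 (mod 13).
Step 5: correct position 4: c_4 = r_4 − e = 11 − 9 ≡ 2 (mod 13). Hence c = [10, 12, 6, 2, 1].
  Check: interpolating c through the α_i gives m(x) = 8 + 4·x (degree < 2) with m(α_i) = c_i for every i, so c is indeed a codeword.


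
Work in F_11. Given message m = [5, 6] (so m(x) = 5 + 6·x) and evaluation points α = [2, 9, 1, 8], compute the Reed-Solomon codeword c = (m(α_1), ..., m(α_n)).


c = [6, 4, 0, 9]

Message polynomial: m(x) = 5 + 6·x (mod 11).
For each evaluation point α_i, compute m(α_i) mod 11:
  α_1 = 2: Horner steps 6 → 6, so m(2) = 6.
  α_2 = 9: Horner steps 6 → 4, so m(9) = 4.
  α_3 = 1: Horner steps 6 → 0, so m(1) = 0.
  α_4 = 8: Horner steps 6 → 9, so m(8) = 9.
Codeword c = [6, 4, 0, 9] ∈ F_11^4.


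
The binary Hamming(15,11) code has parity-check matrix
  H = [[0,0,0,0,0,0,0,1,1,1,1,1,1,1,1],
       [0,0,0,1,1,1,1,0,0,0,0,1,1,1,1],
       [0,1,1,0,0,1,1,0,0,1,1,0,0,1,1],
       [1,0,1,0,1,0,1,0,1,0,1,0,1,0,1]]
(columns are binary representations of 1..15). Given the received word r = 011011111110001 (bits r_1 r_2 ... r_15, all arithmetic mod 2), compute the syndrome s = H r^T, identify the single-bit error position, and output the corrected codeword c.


s = (1, 0, 1, 0)^T, error position = 10, corrected codeword c = 011011111010001

Compute s = H r^T mod 2 one row at a time:
  s_1 = 1 + 1 + 1 + 1 + 0 + 0 + 0 + 1 = 5 ≡ 1 (mod 2).
  s_2 = 0 + 1 + 1 + 1 + 0 + 0 + 0 + 1 = 4 ≡ 0 (mod 2).
  s_3 = 1 + 1 + 1 + 1 + 1 + 1 + 0 + 1 = 7 ≡ 1 (mod 2).
  s_4 = 0 + 1 + 1 + 1 + 1 + 1 + 0 + 1 = 6 ≡ 0 (mod 2).
s = (1, 0, 1, 0)^T — this equals column 10 of H (binary 1010), so error is at position 10.
Correct: flip bit 10 of r = 011011111110001 to get c = 011011111010001.


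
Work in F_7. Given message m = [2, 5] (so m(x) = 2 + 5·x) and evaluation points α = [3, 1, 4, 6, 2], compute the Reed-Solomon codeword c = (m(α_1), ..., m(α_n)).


c = [3, 0, 1, 4, 5]

Message polynomial: m(x) = 2 + 5·x (mod 7).
For each evaluation point α_i, compute m(α_i) mod 7:
  α_1 = 3: Horner steps 5 → 3, so m(3) = 3.
  α_2 = 1: Horner steps 5 → 0, so m(1) = 0.
  α_3 = 4: Horner steps 5 → 1, so m(4) = 1.
  α_4 = 6: Horner steps 5 → 4, so m(6) = 4.
  α_5 = 2: Horner steps 5 → 5, so m(2) = 5.
Codeword c = [3, 0, 1, 4, 5] ∈ F_7^5.


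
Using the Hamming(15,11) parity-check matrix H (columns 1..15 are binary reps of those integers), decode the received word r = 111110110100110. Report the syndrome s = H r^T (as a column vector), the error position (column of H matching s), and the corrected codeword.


s = (0, 1, 1, 1)^T, error position = 7, corrected codeword c = 111110010100110

Compute s = H r^T mod 2 one row at a time:
  s_1 = 1 + 0 + 1 + 0 + 0 + 1 + 1 + 0 = 4 ≡ 0 (mod 2).
  s_2 = 1 + 1 + 0 + 1 + 0 + 1 + 1 + 0 = 5 ≡ 1 (mod 2).
  s_3 = 1 + 1 + 0 + 1 + 1 + 0 + 1 + 0 = 5 ≡ 1 (mod 2).
  s_4 = 1 + 1 + 1 + 1 + 0 + 0 + 1 + 0 = 5 ≡ 1 (mod 2).
s = (0, 1, 1, 1)^T — this equals column 7 of H (binary 0111), so error is at position 7.
Correct: flip bit 7 of r = 111110110100110 to get c = 111110010100110.


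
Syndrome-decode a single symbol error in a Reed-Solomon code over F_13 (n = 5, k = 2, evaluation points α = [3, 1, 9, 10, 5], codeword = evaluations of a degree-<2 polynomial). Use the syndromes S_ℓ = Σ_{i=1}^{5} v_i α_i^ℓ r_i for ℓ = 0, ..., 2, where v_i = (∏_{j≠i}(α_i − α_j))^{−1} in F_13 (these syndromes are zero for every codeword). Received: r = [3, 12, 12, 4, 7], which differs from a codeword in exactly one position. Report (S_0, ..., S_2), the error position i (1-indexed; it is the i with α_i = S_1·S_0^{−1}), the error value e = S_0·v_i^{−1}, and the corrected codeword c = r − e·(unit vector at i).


S = (12, 4, 10), error at position 3, error magnitude e = 10, c = [3, 12, 2, 4, 7].

Step 1: column multipliers v_i = (∏_{j≠i}(α_i − α_j))^{−1} mod 13.
  i = 1 (α = 3): (3−1)(3−9)(3−10)(3−5) = 2·(−6)·(−7)·(−2) = −168 ≡ 1, so v_1 = 1^{−1} = 1 (mod 13).
  i = 2 (α = 1): (1−3)(1−9)(1−10)(1−5) = (−2)·(−8)·(−9)·(−4) = 576 ≡ 4, so v_2 = 4^{−1} = 10 (mod 13).
  i = 3 (α = 9): (9−3)(9−1)(9−10)(9−5) = 6·8·(−1)·4 = −192 ≡ 3, so v_3 = 3^{−1} = 9 (mod 13).
  i = 4 (α = 10): (10−3)(10−1)(10−9)(10−5) = 7·9·1·5 = 315 ≡ 3, so v_4 = 3^{−1} = 9 (mod 13).
  i = 5 (α = 5): (5−3)(5−1)(5−9)(5−10) = 2·4·(−4)·(−5) = 160 ≡ 4, so v_5 = 4^{−1} = 10 (mod 13).
  v = [1, 10, 9, 9, 10].
Step 2: syndromes of r = [3, 12, 12, 4, 7] (all sums mod 13).
  S_0 = Σ v_i r_i = 1·3 + 10·12 + 9·12 + 9·4 + 10·7 = 337 ≡ 12.
  S_1 = Σ v_i α_i r_i = 1·3·3 + 10·1·12 + 9·9·12 + 9·10·4 + 10·5·7 = 1811 ≡ 4.
  α_i^2 mod 13 = [9, 1, 3, 9, 12].
  S_2 = Σ v_i α_i^2 r_i = 1·9·3 + 10·1·12 + 9·3·12 + 9·9·4 + 10·12·7 = 1635 ≡ 10.
  S = (12, 4, 10) ≠ 0, so r is not a codeword (an error is present).
Step 3: locate the error. For a single error e at position i, S_ℓ = v_i·e·α_i^ℓ, so α_err = S_1/S_0.
  S_0^{−1} = 12^{−1} = 12 (mod 13), so α_err = 4·12 = 48 ≡ 9 = α_3. Error position i = 3.
  Consistency check: S_2/S_1 = 10·10 = 100 ≡ 9 = α_err ✓ (single-error assumption holds).
Step 4: error magnitude e = S_0/v_3 = S_0·∏_{j≠3}(α_3 − α_j) = 12·3 = 36 ≡ 10 (mod 13).
Step 5: correct position 3: c_3 = r_3 − e = 12 − 10 ≡ 2 (mod 13). Hence c = [3, 12, 2, 4, 7].
  Check: interpolating c through the α_i gives m(x) = 10 + 2·x (degree < 2) with m(α_i) = c_i for every i, so c is indeed a codeword.


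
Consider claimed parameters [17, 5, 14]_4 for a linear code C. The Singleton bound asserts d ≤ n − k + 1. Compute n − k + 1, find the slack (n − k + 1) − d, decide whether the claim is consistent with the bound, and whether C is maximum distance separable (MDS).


Singleton RHS = n − k + 1 = 13, slack = -1, bound violated (no such code; not MDS).

Singleton bound: d ≤ n − k + 1.
Here n = 17, k = 5, so n − k + 1 = 13.
Given d = 14, check d ≤ 13: NO.
Slack = (n − k + 1) − d = -1.
The slack is negative: d = 14 exceeds n − k + 1 = 13 by 1, so the Singleton bound is violated and no linear [17, 5, 14]_4 code can exist. In particular it is not MDS (MDS requires d = n − k + 1 exactly).
Description: the claimed parameters are [17, 5, 14]_4; such a code would be impossible (violates the Singleton bound).


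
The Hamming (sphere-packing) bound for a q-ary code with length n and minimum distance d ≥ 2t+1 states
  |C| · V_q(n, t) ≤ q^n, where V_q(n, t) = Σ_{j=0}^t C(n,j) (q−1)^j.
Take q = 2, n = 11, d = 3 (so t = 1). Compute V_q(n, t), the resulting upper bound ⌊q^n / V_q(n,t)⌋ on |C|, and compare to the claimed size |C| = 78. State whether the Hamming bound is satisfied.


V_q(n, t) = 12, q^n = 2048, Hamming bound = 170, |C| = 78 ≤ bound (satisfied).

Step 1: Compute V_q(n, t) = Σ_{j=0}^1 C(n, j) (q−1)^j.
  j = 0: C(11,0)·(1)^0 = 1·1 = 1.
  j = 1: C(11,1)·(1)^1 = 11·1 = 11.
  V_q(n, t) = 1 + 11 = 12.
Step 2: q^n = 2^11 = 2048.
Step 3: Hamming bound ⌊q^n / V_q(n,t)⌋ = ⌊2048/12⌋ = 170.
Step 4: Compare |C| = 78 to 170: satisfied.
The claimed |C| lies below the Hamming bound.


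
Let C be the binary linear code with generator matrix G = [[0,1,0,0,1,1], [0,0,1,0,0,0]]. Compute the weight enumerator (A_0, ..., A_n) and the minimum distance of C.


Weight distribution: A_0 = 1, A_1 = 1, A_3 = 1, A_4 = 1. Minimum distance d = 1.

Enumerate all 2^2 = 4 messages m ∈ F_2^2.
For each, compute codeword c = mG in F_2^6, then tally its weight.
  m = 00 → c = 000000, weight = 0.
  m = 10 → c = 010011, weight = 3.
  m = 01 → c = 001000, weight = 1.
  m = 11 → c = 011011, weight = 4.
Tally weights:
  weight 0: 1 codewords.
  weight 1: 1 codewords.
  weight 3: 1 codewords.
  weight 4: 1 codewords.
Minimum distance d = smallest w > 0 with A_w > 0 = 1.
Sanity: Σ A_w = 4 = 2^2 = 4 ✓.


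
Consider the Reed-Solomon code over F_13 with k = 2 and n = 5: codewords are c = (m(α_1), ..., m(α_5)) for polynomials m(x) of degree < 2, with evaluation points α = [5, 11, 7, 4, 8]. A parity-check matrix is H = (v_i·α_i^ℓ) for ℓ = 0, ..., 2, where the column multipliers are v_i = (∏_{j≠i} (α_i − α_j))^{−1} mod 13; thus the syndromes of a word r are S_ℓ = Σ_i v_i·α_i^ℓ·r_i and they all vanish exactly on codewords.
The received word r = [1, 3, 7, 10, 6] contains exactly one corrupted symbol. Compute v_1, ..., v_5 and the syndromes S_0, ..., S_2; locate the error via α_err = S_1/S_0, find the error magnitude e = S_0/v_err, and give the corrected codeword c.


S = (6, 4, 7), error at position 1, error magnitude e = 5, c = [9, 3, 7, 10, 6].

Step 1: column multipliers v_i = (∏_{j≠i}(α_i − α_j))^{−1} mod 13.
  i = 1 (α = 5): (5−11)(5−7)(5−4)(5−8) = (−6)·(−2)·1·(−3) = −36 ≡ 3, so v_1 = 3^{−1} = 9 (mod 13).
  i = 2 (α = 11): (11−5)(11−7)(11−4)(11−8) = 6·4·7·3 = 504 ≡ 10, so v_2 = 10^{−1} = 4 (mod 13).
  i = 3 (α = 7): (7−5)(7−11)(7−4)(7−8) = 2·(−4)·3·(−1) = 24 ≡ 11, so v_3 = 11^{−1} = 6 (mod 13).
  i = 4 (α = 4): (4−5)(4−11)(4−7)(4−8) = (−1)·(−7)·(−3)·(−4) = 84 ≡ 6, so v_4 = 6^{−1} = 11 (mod 13).
  i = 5 (α = 8): (8−5)(8−11)(8−7)(8−4) = 3·(−3)·1·4 = −36 ≡ 3, so v_5 = 3^{−1} = 9 (mod 13).
  v = [9, 4, 6, 11, 9].
Step 2: syndromes of r = [1, 3, 7, 10, 6] (all sums mod 13).
  S_0 = Σ v_i r_i = 9·1 + 4·3 + 6·7 + 11·10 + 9·6 = 227 ≡ 6.
  S_1 = Σ v_i α_i r_i = 9·5·1 + 4·11·3 + 6·7·7 + 11·4·10 + 9·8·6 = 1343 ≡ 4.
  α_i^2 mod 13 = [12, 4, 10, 3, 12].
  S_2 = Σ v_i α_i^2 r_i = 9·12·1 + 4·4·3 + 6·10·7 + 11·3·10 + 9·12·6 = 1554 ≡ 7.
  S = (6, 4, 7) ≠ 0, so r is not a codeword (an error is present).
Step 3: locate the error. For a single error e at position i, S_ℓ = v_i·e·α_i^ℓ, so α_err = S_1/S_0.
  S_0^{−1} = 6^{−1} = 11 (mod 13), so α_err = 4·11 = 44 ≡ 5 = α_1. Error position i = 1.
  Consistency check: S_2/S_1 = 7·10 = 70 ≡ 5 = α_err ✓ (single-error assumption holds).
Step 4: error magnitude e = S_0/v_1 = S_0·∏_{j≠1}(α_1 − α_j) = 6·3 = 18 ≡ 5 (mod 13).
Step 5: correct position 1: c_1 = r_1 − e = 1 − 5 ≡ 9 (mod 13). Hence c = [9, 3, 7, 10, 6].
  Check: interpolating c through the α_i gives m(x) = 1 + 12·x (degree < 2) with m(α_i) = c_i for every i, so c is indeed a codeword.


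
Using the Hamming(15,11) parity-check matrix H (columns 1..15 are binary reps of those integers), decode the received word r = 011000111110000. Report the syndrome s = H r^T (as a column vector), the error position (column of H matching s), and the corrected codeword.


s = (0, 1, 1, 0)^T, error position = 6, corrected codeword c = 011001111110000

Compute s = H r^T mod 2 one row at a time:
  s_1 = 1 + 1 + 1 + 1 + 0 + 0 + 0 + 0 = 4 ≡ 0 (mod 2).
  s_2 = 0 + 0 + 0 + 1 + 0 + 0 + 0 + 0 = 1 ≡ 1 (mod 2).
  s_3 = 1 + 1 + 0 + 1 + 1 + 1 + 0 + 0 = 5 ≡ 1 (mod 2).
  s_4 = 0 + 1 + 0 + 1 + 1 + 1 + 0 + 0 = 4 ≡ 0 (mod 2).
s = (0, 1, 1, 0)^T — this equals column 6 of H (binary 0110), so error is at position 6.
Correct: flip bit 6 of r = 011000111110000 to get c = 011001111110000.


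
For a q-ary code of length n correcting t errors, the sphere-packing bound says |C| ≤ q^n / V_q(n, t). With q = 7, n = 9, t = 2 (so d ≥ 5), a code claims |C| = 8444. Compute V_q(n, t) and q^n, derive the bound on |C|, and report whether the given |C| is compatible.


V_q(n, t) = 1351, q^n = 40353607, Hamming bound = 29869, |C| = 8444 ≤ bound (satisfied).

Step 1: Compute V_q(n, t) = Σ_{j=0}^2 C(n, j) (q−1)^j.
  j = 0: C(9,0)·(6)^0 = 1·1 = 1.
  j = 1: C(9,1)·(6)^1 = 9·6 = 54.
  j = 2: C(9,2)·(6)^2 = 36·36 = 1296.
  V_q(n, t) = 1 + 54 + 1296 = 1351.
Step 2: q^n = 7^9 = 40353607.
Step 3: Hamming bound ⌊q^n / V_q(n,t)⌋ = ⌊40353607/1351⌋ = 29869.
Step 4: Compare |C| = 8444 to 29869: satisfied.
The claimed |C| lies below the Hamming bound.


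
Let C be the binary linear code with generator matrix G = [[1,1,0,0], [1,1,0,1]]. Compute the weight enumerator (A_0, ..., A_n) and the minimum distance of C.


Weight distribution: A_0 = 1, A_1 = 1, A_2 = 1, A_3 = 1. Minimum distance d = 1.

Enumerate all 2^2 = 4 messages m ∈ F_2^2.
For each, compute codeword c = mG in F_2^4, then tally its weight.
  m = 00 → c = 0000, weight = 0.
  m = 10 → c = 1100, weight = 2.
  m = 01 → c = 1101, weight = 3.
  m = 11 → c = 0001, weight = 1.
Tally weights:
  weight 0: 1 codewords.
  weight 1: 1 codewords.
  weight 2: 1 codewords.
  weight 3: 1 codewords.
Minimum distance d = smallest w > 0 with A_w > 0 = 1.
Sanity: Σ A_w = 4 = 2^2 = 4 ✓.


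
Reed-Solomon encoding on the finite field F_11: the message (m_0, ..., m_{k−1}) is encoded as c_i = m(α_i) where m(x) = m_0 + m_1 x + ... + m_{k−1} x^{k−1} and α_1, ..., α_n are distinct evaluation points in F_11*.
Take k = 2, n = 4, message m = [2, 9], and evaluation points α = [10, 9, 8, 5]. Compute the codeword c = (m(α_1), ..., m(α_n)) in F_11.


c = [4, 6, 8, 3]

Message polynomial: m(x) = 2 + 9·x (mod 11).
For each evaluation point α_i, compute m(α_i) mod 11:
  α_1 = 10: Horner steps 9 → 4, so m(10) = 4.
  α_2 = 9: Horner steps 9 → 6, so m(9) = 6.
  α_3 = 8: Horner steps 9 → 8, so m(8) = 8.
  α_4 = 5: Horner steps 9 → 3, so m(5) = 3.
Codeword c = [4, 6, 8, 3] ∈ F_11^4.


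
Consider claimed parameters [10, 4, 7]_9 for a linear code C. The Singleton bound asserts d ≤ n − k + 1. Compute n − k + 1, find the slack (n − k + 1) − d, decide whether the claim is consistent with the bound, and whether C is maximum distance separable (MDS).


Singleton RHS = n − k + 1 = 7, slack = 0, bound satisfied, MDS.

Singleton bound: d ≤ n − k + 1.
Here n = 10, k = 4, so n − k + 1 = 7.
Given d = 7, check d ≤ 7: YES.
Slack = (n − k + 1) − d = 0.
The code is MDS (slack = 0).
Description: the claimed parameters are [10, 4, 7]_9; such a code would be MDS (meets Singleton bound).


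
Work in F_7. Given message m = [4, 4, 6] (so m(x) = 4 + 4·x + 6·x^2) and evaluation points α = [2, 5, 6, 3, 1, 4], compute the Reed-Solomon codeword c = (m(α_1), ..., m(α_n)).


c = [1, 6, 6, 0, 0, 4]

Message polynomial: m(x) = 4 + 4·x + 6·x^2 (mod 7).
For each evaluation point α_i, compute m(α_i) mod 7:
  α_1 = 2: Horner steps 6 → 2 → 1, so m(2) = 1.
  α_2 = 5: Horner steps 6 → 6 → 6, so m(5) = 6.
  α_3 = 6: Horner steps 6 → 5 → 6, so m(6) = 6.
  α_4 = 3: Horner steps 6 → 1 → 0, so m(3) = 0.
  α_5 = 1: Horner steps 6 → 3 → 0, so m(1) = 0.
  α_6 = 4: Horner steps 6 → 0 → 4, so m(4) = 4.
Codeword c = [1, 6, 6, 0, 0, 4] ∈ F_7^6.


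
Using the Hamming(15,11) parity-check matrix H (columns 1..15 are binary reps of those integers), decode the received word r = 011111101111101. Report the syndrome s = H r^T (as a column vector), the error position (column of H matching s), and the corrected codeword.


s = (0, 1, 1, 1)^T, error position = 7, corrected codeword c = 011111001111101

Compute s = H r^T mod 2 one row at a time:
  s_1 = 0 + 1 + 1 + 1 + 1 + 1 + 0 + 1 = 6 ≡ 0 (mod 2).
  s_2 = 1 + 1 + 1 + 1 + 1 + 1 + 0 + 1 = 7 ≡ 1 (mod 2).
  s_3 = 1 + 1 + 1 + 1 + 1 + 1 + 0 + 1 = 7 ≡ 1 (mod 2).
  s_4 = 0 + 1 + 1 + 1 + 1 + 1 + 1 + 1 = 7 ≡ 1 (mod 2).
s = (0, 1, 1, 1)^T — this equals column 7 of H (binary 0111), so error is at position 7.
Correct: flip bit 7 of r = 011111101111101 to get c = 011111001111101.


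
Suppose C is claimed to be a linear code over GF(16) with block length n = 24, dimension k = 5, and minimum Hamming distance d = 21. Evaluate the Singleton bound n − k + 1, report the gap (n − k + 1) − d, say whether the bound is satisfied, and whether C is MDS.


Singleton RHS = n − k + 1 = 20, slack = -1, bound violated (no such code; not MDS).

Singleton bound: d ≤ n − k + 1.
Here n = 24, k = 5, so n − k + 1 = 20.
Given d = 21, check d ≤ 20: NO.
Slack = (n − k + 1) − d = -1.
The slack is negative: d = 21 exceeds n − k + 1 = 20 by 1, so the Singleton bound is violated and no linear [24, 5, 21]_16 code can exist. In particular it is not MDS (MDS requires d = n − k + 1 exactly).
Description: the claimed parameters are [24, 5, 21]_16; such a code would be impossible (violates the Singleton bound).


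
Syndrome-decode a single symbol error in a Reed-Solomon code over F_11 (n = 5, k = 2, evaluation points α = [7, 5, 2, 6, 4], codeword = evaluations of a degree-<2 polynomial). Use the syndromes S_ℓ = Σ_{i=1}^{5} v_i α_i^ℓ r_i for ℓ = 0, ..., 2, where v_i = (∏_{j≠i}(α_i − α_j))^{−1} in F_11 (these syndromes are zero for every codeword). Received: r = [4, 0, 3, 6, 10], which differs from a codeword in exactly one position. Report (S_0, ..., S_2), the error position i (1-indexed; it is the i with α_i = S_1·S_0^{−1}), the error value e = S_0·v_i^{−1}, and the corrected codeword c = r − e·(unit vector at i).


S = (6, 8, 7), error at position 2, error magnitude e = 3, c = [4, 8, 3, 6, 10].

Step 1: column multipliers v_i = (∏_{j≠i}(α_i − α_j))^{−1} mod 11.
  i = 1 (α = 7): (7−5)(7−2)(7−6)(7−4) = 2·5·1·3 = 30 ≡ 8, so v_1 = 8^{−1} = 7 (mod 11).
  i = 2 (α = 5): (5−7)(5−2)(5−6)(5−4) = (−2)·3·(−1)·1 = 6 ≡ 6, so v_2 = 6^{−1} = 2 (mod 11).
  i = 3 (α = 2): (2−7)(2−5)(2−6)(2−4) = (−5)·(−3)·(−4)·(−2) = 120 ≡ 10, so v_3 = 10^{−1} = 10 (mod 11).
  i = 4 (α = 6): (6−7)(6−5)(6−2)(6−4) = (−1)·1·4·2 = −8 ≡ 3, so v_4 = 3^{−1} = 4 (mod 11).
  i = 5 (α = 4): (4−7)(4−5)(4−2)(4−6) = (−3)·(−1)·2·(−2) = −12 ≡ 10, so v_5 = 10^{−1} = 10 (mod 11).
  v = [7, 2, 10, 4, 10].
Step 2: syndromes of r = [4, 0, 3, 6, 10] (all sums mod 11).
  S_0 = Σ v_i r_i = 7·4 + 2·0 + 10·3 + 4·6 + 10·10 = 182 ≡ 6.
  S_1 = Σ v_i α_i r_i = 7·7·4 + 2·5·0 + 10·2·3 + 4·6·6 + 10·4·10 = 800 ≡ 8.
  α_i^2 mod 11 = [5, 3, 4, 3, 5].
  S_2 = Σ v_i α_i^2 r_i = 7·5·4 + 2·3·0 + 10·4·3 + 4·3·6 + 10·5·10 = 832 ≡ 7.
  S = (6, 8, 7) ≠ 0, so r is not a codeword (an error is present).
Step 3: locate the error. For a single error e at position i, S_ℓ = v_i·e·α_i^ℓ, so α_err = S_1/S_0.
  S_0^{−1} = 6^{−1} = 2 (mod 11), so α_err = 8·2 = 16 ≡ 5 = α_2. Error position i = 2.
  Consistency check: S_2/S_1 = 7·7 = 49 ≡ 5 = α_err ✓ (single-error assumption holds).
Step 4: error magnitude e = S_0/v_2 = S_0·∏_{j≠2}(α_2 − α_j) = 6·6 = 36 ≡ 3 (mod 11).
Step 5: correct position 2: c_2 = r_2 − e = 0 − 3 ≡ 8 (mod 11). Hence c = [4, 8, 3, 6, 10].
  Check: interpolating c through the α_i gives m(x) = 7 + 9·x (degree < 2) with m(α_i) = c_i for every i, so c is indeed a codeword.
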